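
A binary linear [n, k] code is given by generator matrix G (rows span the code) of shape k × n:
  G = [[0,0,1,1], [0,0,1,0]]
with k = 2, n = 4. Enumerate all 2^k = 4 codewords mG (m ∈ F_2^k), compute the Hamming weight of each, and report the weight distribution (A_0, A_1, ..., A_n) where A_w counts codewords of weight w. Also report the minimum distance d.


Weight distribution: A_0 = 1, A_1 = 2, A_2 = 1. Minimum distance d = 1.

Enumerate all 2^2 = 4 messages m ∈ F_2^2.
For each, compute codeword c = mG in F_2^4, then tally its weight.
  m = 00 → c = 0000, weight = 0.
  m = 10 → c = 0011, weight = 2.
  m = 01 → c = 0010, weight = 1.
  m = 11 → c = 0001, weight = 1.
Tally weights:
  weight 0: 1 codewords.
  weight 1: 2 codewords.
  weight 2: 1 codewords.
Minimum distance d = smallest w > 0 with A_w > 0 = 1.
Sanity: Σ A_w = 4 = 2^2 = 4 ✓.


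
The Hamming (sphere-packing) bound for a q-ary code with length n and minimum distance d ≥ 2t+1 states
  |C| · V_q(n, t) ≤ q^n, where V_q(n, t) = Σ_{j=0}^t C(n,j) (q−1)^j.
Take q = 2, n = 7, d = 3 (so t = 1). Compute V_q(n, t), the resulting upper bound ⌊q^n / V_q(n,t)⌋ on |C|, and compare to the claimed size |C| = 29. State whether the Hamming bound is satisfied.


V_q(n, t) = 8, q^n = 128, Hamming bound = 16, |C| = 29 > bound (violated).

Step 1: Compute V_q(n, t) = Σ_{j=0}^1 C(n, j) (q−1)^j.
  j = 0: C(7,0)·(1)^0 = 1·1 = 1.
  j = 1: C(7,1)·(1)^1 = 7·1 = 7.
  V_q(n, t) = 1 + 7 = 8.
Step 2: q^n = 2^7 = 128.
Step 3: Hamming bound ⌊q^n / V_q(n,t)⌋ = ⌊128/8⌋ = 16.
Step 4: Compare |C| = 29 to 16: violated.
The claimed |C| lies above the Hamming bound, so no 2-ary code of length 7 with d ≥ 3 can have 29 codewords.


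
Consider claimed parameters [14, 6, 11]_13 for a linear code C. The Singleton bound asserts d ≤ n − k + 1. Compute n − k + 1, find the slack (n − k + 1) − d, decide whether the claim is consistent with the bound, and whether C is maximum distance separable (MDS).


Singleton RHS = n − k + 1 = 9, slack = -2, bound violated (no such code; not MDS).

Singleton bound: d ≤ n − k + 1.
Here n = 14, k = 6, so n − k + 1 = 9.
Given d = 11, check d ≤ 9: NO.
Slack = (n − k + 1) − d = -2.
The slack is negative: d = 11 exceeds n − k + 1 = 9 by 2, so the Singleton bound is violated and no linear [14, 6, 11]_13 code can exist. In particular it is not MDS (MDS requires d = n − k + 1 exactly).
Description: the claimed parameters are [14, 6, 11]_13; such a code would be impossible (violates the Singleton bound).


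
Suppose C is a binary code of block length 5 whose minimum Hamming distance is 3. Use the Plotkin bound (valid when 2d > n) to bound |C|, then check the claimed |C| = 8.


Plotkin bound M ≤ 6; given |C| = 8 > bound (violated).

Check applicability: 2d = 6, n = 5.
2d − n = 1 > 0, so Plotkin applies.
Compute d/(2d−n) = 3/1 ≈ 3.0000.
⌊d/(2d−n)⌋ = 3.
Plotkin bound: M ≤ 2·3 = 6.
Given |C| = 8, check: VIOLATED.
This |C| is above the Plotkin bound, so no binary code with n = 5, d = 3 and 8 codewords exists.


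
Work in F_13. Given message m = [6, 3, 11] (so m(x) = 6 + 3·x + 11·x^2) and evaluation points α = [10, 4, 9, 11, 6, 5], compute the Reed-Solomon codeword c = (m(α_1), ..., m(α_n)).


c = [5, 12, 1, 5, 4, 10]

Message polynomial: m(x) = 6 + 3·x + 11·x^2 (mod 13).
For each evaluation point α_i, compute m(α_i) mod 13:
  α_1 = 10: Horner steps 11 → 9 → 5, so m(10) = 5.
  α_2 = 4: Horner steps 11 → 8 → 12, so m(4) = 12.
  α_3 = 9: Horner steps 11 → 11 → 1, so m(9) = 1.
  α_4 = 11: Horner steps 11 → 7 → 5, so m(11) = 5.
  α_5 = 6: Horner steps 11 → 4 → 4, so m(6) = 4.
  α_6 = 5: Horner steps 11 → 6 → 10, so m(5) = 10.
Codeword c = [5, 12, 1, 5, 4, 10] ∈ F_13^6.


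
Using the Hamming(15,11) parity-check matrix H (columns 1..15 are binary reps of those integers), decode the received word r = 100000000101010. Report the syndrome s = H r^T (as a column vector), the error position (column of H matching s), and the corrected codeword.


s = (1, 0, 0, 1)^T, error position = 9, corrected codeword c = 100000001101010

Compute s = H r^T mod 2 one row at a time:
  s_1 = 0 + 0 + 1 + 0 + 1 + 0 + 1 + 0 = 3 ≡ 1 (mod 2).
  s_2 = 0 + 0 + 0 + 0 + 1 + 0 + 1 + 0 = 2 ≡ 0 (mod 2).
  s_3 = 0 + 0 + 0 + 0 + 1 + 0 + 1 + 0 = 2 ≡ 0 (mod 2).
  s_4 = 1 + 0 + 0 + 0 + 0 + 0 + 0 + 0 = 1 ≡ 1 (mod 2).
s = (1, 0, 0, 1)^T — this equals column 9 of H (binary 1001), so error is at position 9.
Correct: flip bit 9 of r = 100000000101010 to get c = 100000001101010.


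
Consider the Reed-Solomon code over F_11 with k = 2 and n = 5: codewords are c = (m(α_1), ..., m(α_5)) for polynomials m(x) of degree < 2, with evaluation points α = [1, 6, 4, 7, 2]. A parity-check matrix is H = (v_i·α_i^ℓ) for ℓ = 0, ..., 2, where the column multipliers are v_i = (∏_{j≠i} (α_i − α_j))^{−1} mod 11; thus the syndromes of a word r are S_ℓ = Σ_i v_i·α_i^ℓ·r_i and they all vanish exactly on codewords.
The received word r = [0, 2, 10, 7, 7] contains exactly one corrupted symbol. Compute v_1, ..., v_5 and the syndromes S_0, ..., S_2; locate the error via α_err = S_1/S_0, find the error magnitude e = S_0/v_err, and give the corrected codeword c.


S = (10, 4, 6), error at position 4, error magnitude e = 9, c = [0, 2, 10, 9, 7].

Step 1: column multipliers v_i = (∏_{j≠i}(α_i − α_j))^{−1} mod 11.
  i = 1 (α = 1): (1−6)(1−4)(1−7)(1−2) = (−5)·(−3)·(−6)·(−1) = 90 ≡ 2, so v_1 = 2^{−1} = 6 (mod 11).
  i = 2 (α = 6): (6−1)(6−4)(6−7)(6−2) = 5·2·(−1)·4 = −40 ≡ 4, so v_2 = 4^{−1} = 3 (mod 11).
  i = 3 (α = 4): (4−1)(4−6)(4−7)(4−2) = 3·(−2)·(−3)·2 = 36 ≡ 3, so v_3 = 3^{−1} = 4 (mod 11).
  i = 4 (α = 7): (7−1)(7−6)(7−4)(7−2) = 6·1·3·5 = 90 ≡ 2, so v_4 = 2^{−1} = 6 (mod 11).
  i = 5 (α = 2): (2−1)(2−6)(2−4)(2−7) = 1·(−4)·(−2)·(−5) = −40 ≡ 4, so v_5 = 4^{−1} = 3 (mod 11).
  v = [6, 3, 4, 6, 3].
Step 2: syndromes of r = [0, 2, 10, 7, 7] (all sums mod 11).
  S_0 = Σ v_i r_i = 6·0 + 3·2 + 4·10 + 6·7 + 3·7 = 109 ≡ 10.
  S_1 = Σ v_i α_i r_i = 6·1·0 + 3·6·2 + 4·4·10 + 6·7·7 + 3·2·7 = 532 ≡ 4.
  α_i^2 mod 11 = [1, 3, 5, 5, 4].
  S_2 = Σ v_i α_i^2 r_i = 6·1·0 + 3·3·2 + 4·5·10 + 6·5·7 + 3·4·7 = 512 ≡ 6.
  S = (10, 4, 6) ≠ 0, so r is not a codeword (an error is present).
Step 3: locate the error. For a single error e at position i, S_ℓ = v_i·e·α_i^ℓ, so α_err = S_1/S_0.
  S_0^{−1} = 10^{−1} = 10 (mod 11), so α_err = 4·10 = 40 ≡ 7 = α_4. Error position i = 4.
  Consistency check: S_2/S_1 = 6·3 = 18 ≡ 7 = α_err ✓ (single-error assumption holds).
Step 4: error magnitude e = S_0/v_4 = S_0·∏_{j≠4}(α_4 − α_j) = 10·2 = 20 ≡ 9 (mod 11).
Step 5: correct position 4: c_4 = r_4 − e = 7 − 9 ≡ 9 (mod 11). Hence c = [0, 2, 10, 9, 7].
  Check: interpolating c through the α_i gives m(x) = 4 + 7·x (degree < 2) with m(α_i) = c_i for every i, so c is indeed a codeword.


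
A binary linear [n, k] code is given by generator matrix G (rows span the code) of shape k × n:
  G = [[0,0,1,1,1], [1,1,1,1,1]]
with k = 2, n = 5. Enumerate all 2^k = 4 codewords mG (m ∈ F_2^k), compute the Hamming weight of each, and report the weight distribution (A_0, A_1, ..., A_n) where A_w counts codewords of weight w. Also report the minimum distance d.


Weight distribution: A_0 = 1, A_2 = 1, A_3 = 1, A_5 = 1. Minimum distance d = 2.

Enumerate all 2^2 = 4 messages m ∈ F_2^2.
For each, compute codeword c = mG in F_2^5, then tally its weight.
  m = 00 → c = 00000, weight = 0.
  m = 10 → c = 00111, weight = 3.
  m = 01 → c = 11111, weight = 5.
  m = 11 → c = 11000, weight = 2.
Tally weights:
  weight 0: 1 codewords.
  weight 2: 1 codewords.
  weight 3: 1 codewords.
  weight 5: 1 codewords.
Minimum distance d = smallest w > 0 with A_w > 0 = 2.
Sanity: Σ A_w = 4 = 2^2 = 4 ✓.


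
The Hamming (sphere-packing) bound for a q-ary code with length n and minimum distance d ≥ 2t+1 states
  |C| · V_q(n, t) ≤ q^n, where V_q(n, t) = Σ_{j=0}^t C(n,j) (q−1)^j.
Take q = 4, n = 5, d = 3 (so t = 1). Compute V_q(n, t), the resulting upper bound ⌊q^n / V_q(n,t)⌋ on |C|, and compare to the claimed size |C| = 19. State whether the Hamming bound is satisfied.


V_q(n, t) = 16, q^n = 1024, Hamming bound = 64, |C| = 19 ≤ bound (satisfied).

Step 1: Compute V_q(n, t) = Σ_{j=0}^1 C(n, j) (q−1)^j.
  j = 0: C(5,0)·(3)^0 = 1·1 = 1.
  j = 1: C(5,1)·(3)^1 = 5·3 = 15.
  V_q(n, t) = 1 + 15 = 16.
Step 2: q^n = 4^5 = 1024.
Step 3: Hamming bound ⌊q^n / V_q(n,t)⌋ = ⌊1024/16⌋ = 64.
Step 4: Compare |C| = 19 to 64: satisfied.
The claimed |C| lies below the Hamming bound.


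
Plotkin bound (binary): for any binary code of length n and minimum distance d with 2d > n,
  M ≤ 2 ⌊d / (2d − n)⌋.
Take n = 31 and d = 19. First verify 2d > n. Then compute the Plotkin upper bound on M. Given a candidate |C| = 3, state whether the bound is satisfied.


Plotkin bound M ≤ 4; given |C| = 3 ≤ bound (satisfied).

Check applicability: 2d = 38, n = 31.
2d − n = 7 > 0, so Plotkin applies.
Compute d/(2d−n) = 19/7 ≈ 2.7143.
⌊d/(2d−n)⌋ = 2.
Plotkin bound: M ≤ 2·2 = 4.
Given |C| = 3, check: satisfied.
This |C| is below the Plotkin bound.


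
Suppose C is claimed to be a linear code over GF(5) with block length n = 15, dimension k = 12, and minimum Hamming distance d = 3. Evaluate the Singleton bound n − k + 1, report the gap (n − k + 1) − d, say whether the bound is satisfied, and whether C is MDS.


Singleton RHS = n − k + 1 = 4, slack = 1, bound satisfied, not MDS.

Singleton bound: d ≤ n − k + 1.
Here n = 15, k = 12, so n − k + 1 = 4.
Given d = 3, check d ≤ 4: YES.
Slack = (n − k + 1) − d = 1.
The code is NOT MDS (slack = 1 > 0).
Description: the claimed parameters are [15, 12, 3]_5; such a code would be non-MDS.


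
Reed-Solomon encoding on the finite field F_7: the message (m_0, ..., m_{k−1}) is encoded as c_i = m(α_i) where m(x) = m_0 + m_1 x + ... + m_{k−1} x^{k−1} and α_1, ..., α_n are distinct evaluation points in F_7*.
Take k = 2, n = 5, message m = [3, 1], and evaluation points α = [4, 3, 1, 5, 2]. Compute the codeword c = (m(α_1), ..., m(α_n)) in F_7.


c = [0, 6, 4, 1, 5]

Message polynomial: m(x) = 3 + 1·x (mod 7).
For each evaluation point α_i, compute m(α_i) mod 7:
  α_1 = 4: Horner steps 1 → 0, so m(4) = 0.
  α_2 = 3: Horner steps 1 → 6, so m(3) = 6.
  α_3 = 1: Horner steps 1 → 4, so m(1) = 4.
  α_4 = 5: Horner steps 1 → 1, so m(5) = 1.
  α_5 = 2: Horner steps 1 → 5, so m(2) = 5.
Codeword c = [0, 6, 4, 1, 5] ∈ F_7^5.


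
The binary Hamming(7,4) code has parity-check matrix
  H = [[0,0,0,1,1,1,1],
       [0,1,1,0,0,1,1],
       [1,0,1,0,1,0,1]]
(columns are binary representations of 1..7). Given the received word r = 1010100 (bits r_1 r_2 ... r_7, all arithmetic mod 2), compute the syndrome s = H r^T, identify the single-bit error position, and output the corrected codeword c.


s = (1, 1, 1)^T, error position = 7, corrected codeword c = 1010101

Compute s = H r^T mod 2 one row at a time:
  s_1 = 0 + 1 + 0 + 0 = 1 ≡ 1 (mod 2).
  s_2 = 0 + 1 + 0 + 0 = 1 ≡ 1 (mod 2).
  s_3 = 1 + 1 + 1 + 0 = 3 ≡ 1 (mod 2).
s = (1, 1, 1)^T — this equals column 7 of H (binary 111), so error is at position 7.
Correct: flip bit 7 of r = 1010100 to get c = 1010101.


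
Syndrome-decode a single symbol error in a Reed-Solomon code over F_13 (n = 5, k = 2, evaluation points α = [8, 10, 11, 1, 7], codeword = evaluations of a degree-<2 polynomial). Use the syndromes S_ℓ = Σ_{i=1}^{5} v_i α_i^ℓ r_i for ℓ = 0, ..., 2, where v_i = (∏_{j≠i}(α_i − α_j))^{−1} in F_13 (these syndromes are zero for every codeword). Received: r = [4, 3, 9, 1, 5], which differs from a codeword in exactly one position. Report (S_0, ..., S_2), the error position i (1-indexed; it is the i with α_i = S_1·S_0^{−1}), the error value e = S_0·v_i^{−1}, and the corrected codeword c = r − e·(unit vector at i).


S = (12, 6, 3), error at position 5, error magnitude e = 7, c = [4, 3, 9, 1, 11].

Step 1: column multipliers v_i = (∏_{j≠i}(α_i − α_j))^{−1} mod 13.
  i = 1 (α = 8): (8−10)(8−11)(8−1)(8−7) = (−2)·(−3)·7·1 = 42 ≡ 3, so v_1 = 3^{−1} = 9 (mod 13).
  i = 2 (α = 10): (10−8)(10−11)(10−1)(10−7) = 2·(−1)·9·3 = −54 ≡ 11, so v_2 = 11^{−1} = 6 (mod 13).
  i = 3 (α = 11): (11−8)(11−10)(11−1)(11−7) = 3·1·10·4 = 120 ≡ 3, so v_3 = 3^{−1} = 9 (mod 13).
  i = 4 (α = 1): (1−8)(1−10)(1−11)(1−7) = (−7)·(−9)·(−10)·(−6) = 3780 ≡ 10, so v_4 = 10^{−1} = 4 (mod 13).
  i = 5 (α = 7): (7−8)(7−10)(7−11)(7−1) = (−1)·(−3)·(−4)·6 = −72 ≡ 6, so v_5 = 6^{−1} = 11 (mod 13).
  v = [9, 6, 9, 4, 11].
Step 2: syndromes of r = [4, 3, 9, 1, 5] (all sums mod 13).
  S_0 = Σ v_i r_i = 9·4 + 6·3 + 9·9 + 4·1 + 11·5 = 194 ≡ 12.
  S_1 = Σ v_i α_i r_i = 9·8·4 + 6·10·3 + 9·11·9 + 4·1·1 + 11·7·5 = 1748 ≡ 6.
  α_i^2 mod 13 = [12, 9, 4, 1, 10].
  S_2 = Σ v_i α_i^2 r_i = 9·12·4 + 6·9·3 + 9·4·9 + 4·1·1 + 11·10·5 = 1472 ≡ 3.
  S = (12, 6, 3) ≠ 0, so r is not a codeword (an error is present).
Step 3: locate the error. For a single error e at position i, S_ℓ = v_i·e·α_i^ℓ, so α_err = S_1/S_0.
  S_0^{−1} = 12^{−1} = 12 (mod 13), so α_err = 6·12 = 72 ≡ 7 = α_5. Error position i = 5.
  Consistency check: S_2/S_1 = 3·11 = 33 ≡ 7 = α_err ✓ (single-error assumption holds).
Step 4: error magnitude e = S_0/v_5 = S_0·∏_{j≠5}(α_5 − α_j) = 12·6 = 72 ≡ 7 (mod 13).
Step 5: correct position 5: c_5 = r_5 − e = 5 − 7 ≡ 11 (mod 13). Hence c = [4, 3, 9, 1, 11].
  Check: interpolating c through the α_i gives m(x) = 8 + 6·x (degree < 2) with m(α_i) = c_i for every i, so c is indeed a codeword.


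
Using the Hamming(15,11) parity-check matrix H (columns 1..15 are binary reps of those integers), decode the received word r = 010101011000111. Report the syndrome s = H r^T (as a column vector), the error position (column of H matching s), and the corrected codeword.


s = (1, 1, 0, 1)^T, error position = 13, corrected codeword c = 010101011000011

Compute s = H r^T mod 2 one row at a time:
  s_1 = 1 + 1 + 0 + 0 + 0 + 1 + 1 + 1 = 5 ≡ 1 (mod 2).
  s_2 = 1 + 0 + 1 + 0 + 0 + 1 + 1 + 1 = 5 ≡ 1 (mod 2).
  s_3 = 1 + 0 + 1 + 0 + 0 + 0 + 1 + 1 = 4 ≡ 0 (mod 2).
  s_4 = 0 + 0 + 0 + 0 + 1 + 0 + 1 + 1 = 3 ≡ 1 (mod 2).
s = (1, 1, 0, 1)^T — this equals column 13 of H (binary 1101), so error is at position 13.
Correct: flip bit 13 of r = 010101011000111 to get c = 010101011000011.


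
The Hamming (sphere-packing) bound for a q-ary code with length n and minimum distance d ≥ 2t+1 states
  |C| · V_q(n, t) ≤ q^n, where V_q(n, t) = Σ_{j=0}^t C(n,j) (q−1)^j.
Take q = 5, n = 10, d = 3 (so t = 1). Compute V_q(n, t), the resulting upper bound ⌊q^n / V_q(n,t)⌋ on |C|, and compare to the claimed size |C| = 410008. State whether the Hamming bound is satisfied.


V_q(n, t) = 41, q^n = 9765625, Hamming bound = 238185, |C| = 410008 > bound (violated).

Step 1: Compute V_q(n, t) = Σ_{j=0}^1 C(n, j) (q−1)^j.
  j = 0: C(10,0)·(4)^0 = 1·1 = 1.
  j = 1: C(10,1)·(4)^1 = 10·4 = 40.
  V_q(n, t) = 1 + 40 = 41.
Step 2: q^n = 5^10 = 9765625.
Step 3: Hamming bound ⌊q^n / V_q(n,t)⌋ = ⌊9765625/41⌋ = 238185.
Step 4: Compare |C| = 410008 to 238185: violated.
The claimed |C| lies above the Hamming bound, so no 5-ary code of length 10 with d ≥ 3 can have 410008 codewords.


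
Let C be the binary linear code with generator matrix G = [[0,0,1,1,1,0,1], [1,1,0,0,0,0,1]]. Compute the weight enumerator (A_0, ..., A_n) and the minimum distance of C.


Weight distribution: A_0 = 1, A_3 = 1, A_4 = 1, A_5 = 1. Minimum distance d = 3.

Enumerate all 2^2 = 4 messages m ∈ F_2^2.
For each, compute codeword c = mG in F_2^7, then tally its weight.
  m = 00 → c = 0000000, weight = 0.
  m = 10 → c = 0011101, weight = 4.
  m = 01 → c = 1100001, weight = 3.
  m = 11 → c = 1111100, weight = 5.
Tally weights:
  weight 0: 1 codewords.
  weight 3: 1 codewords.
  weight 4: 1 codewords.
  weight 5: 1 codewords.
Minimum distance d = smallest w > 0 with A_w > 0 = 3.
Sanity: Σ A_w = 4 = 2^2 = 4 ✓.


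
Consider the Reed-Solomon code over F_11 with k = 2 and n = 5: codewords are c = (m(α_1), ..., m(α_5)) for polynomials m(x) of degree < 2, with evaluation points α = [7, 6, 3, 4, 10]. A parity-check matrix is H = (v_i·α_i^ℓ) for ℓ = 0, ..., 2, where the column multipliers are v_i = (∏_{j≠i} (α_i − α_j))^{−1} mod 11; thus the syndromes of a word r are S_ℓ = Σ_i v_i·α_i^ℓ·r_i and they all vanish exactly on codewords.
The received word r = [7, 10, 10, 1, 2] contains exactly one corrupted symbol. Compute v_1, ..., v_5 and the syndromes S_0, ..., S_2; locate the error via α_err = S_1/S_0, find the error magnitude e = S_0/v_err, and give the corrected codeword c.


S = (8, 4, 2), error at position 2, error magnitude e = 5, c = [7, 5, 10, 1, 2].

Step 1: column multipliers v_i = (∏_{j≠i}(α_i − α_j))^{−1} mod 11.
  i = 1 (α = 7): (7−6)(7−3)(7−4)(7−10) = 1·4·3·(−3) = −36 ≡ 8, so v_1 = 8^{−1} = 7 (mod 11).
  i = 2 (α = 6): (6−7)(6−3)(6−4)(6−10) = (−1)·3·2·(−4) = 24 ≡ 2, so v_2 = 2^{−1} = 6 (mod 11).
  i = 3 (α = 3): (3−7)(3−6)(3−4)(3−10) = (−4)·(−3)·(−1)·(−7) = 84 ≡ 7, so v_3 = 7^{−1} = 8 (mod 11).
  i = 4 (α = 4): (4−7)(4−6)(4−3)(4−10) = (−3)·(−2)·1·(−6) = −36 ≡ 8, so v_4 = 8^{−1} = 7 (mod 11).
  i = 5 (α = 10): (10−7)(10−6)(10−3)(10−4) = 3·4·7·6 = 504 ≡ 9, so v_5 = 9^{−1} = 5 (mod 11).
  v = [7, 6, 8, 7, 5].
Step 2: syndromes of r = [7, 10, 10, 1, 2] (all sums mod 11).
  S_0 = Σ v_i r_i = 7·7 + 6·10 + 8·10 + 7·1 + 5·2 = 206 ≡ 8.
  S_1 = Σ v_i α_i r_i = 7·7·7 + 6·6·10 + 8·3·10 + 7·4·1 + 5·10·2 = 1071 ≡ 4.
  α_i^2 mod 11 = [5, 3, 9, 5, 1].
  S_2 = Σ v_i α_i^2 r_i = 7·5·7 + 6·3·10 + 8·9·10 + 7·5·1 + 5·1·2 = 1190 ≡ 2.
  S = (8, 4, 2) ≠ 0, so r is not a codeword (an error is present).
Step 3: locate the error. For a single error e at position i, S_ℓ = v_i·e·α_i^ℓ, so α_err = S_1/S_0.
  S_0^{−1} = 8^{−1} = 7 (mod 11), so α_err = 4·7 = 28 ≡ 6 = α_2. Error position i = 2.
  Consistency check: S_2/S_1 = 2·3 = 6 ≡ 6 = α_err ✓ (single-error assumption holds).
Step 4: error magnitude e = S_0/v_2 = S_0·∏_{j≠2}(α_2 − α_j) = 8·2 = 16 ≡ 5 (mod 11).
Step 5: correct position 2: c_2 = r_2 − e = 10 − 5 ≡ 5 (mod 11). Hence c = [7, 5, 10, 1, 2].
  Check: interpolating c through the α_i gives m(x) = 4 + 2·x (degree < 2) with m(α_i) = c_i for every i, so c is indeed a codeword.


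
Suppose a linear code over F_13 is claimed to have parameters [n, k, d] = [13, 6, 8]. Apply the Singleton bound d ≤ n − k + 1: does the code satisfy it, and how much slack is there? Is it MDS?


Singleton RHS = n − k + 1 = 8, slack = 0, bound satisfied, MDS.

Singleton bound: d ≤ n − k + 1.
Here n = 13, k = 6, so n − k + 1 = 8.
Given d = 8, check d ≤ 8: YES.
Slack = (n − k + 1) − d = 0.
The code is MDS (slack = 0).
Description: the claimed parameters are [13, 6, 8]_13; such a code would be MDS (meets Singleton bound).


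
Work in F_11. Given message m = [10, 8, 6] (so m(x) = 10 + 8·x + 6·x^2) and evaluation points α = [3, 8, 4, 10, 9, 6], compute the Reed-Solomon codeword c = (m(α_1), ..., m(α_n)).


c = [0, 7, 6, 8, 7, 10]

Message polynomial: m(x) = 10 + 8·x + 6·x^2 (mod 11).
For each evaluation point α_i, compute m(α_i) mod 11:
  α_1 = 3: Horner steps 6 → 4 → 0, so m(3) = 0.
  α_2 = 8: Horner steps 6 → 1 → 7, so m(8) = 7.
  α_3 = 4: Horner steps 6 → 10 → 6, so m(4) = 6.
  α_4 = 10: Horner steps 6 → 2 → 8, so m(10) = 8.
  α_5 = 9: Horner steps 6 → 7 → 7, so m(9) = 7.
  α_6 = 6: Horner steps 6 → 0 → 10, so m(6) = 10.
Codeword c = [0, 7, 6, 8, 7, 10] ∈ F_11^6.


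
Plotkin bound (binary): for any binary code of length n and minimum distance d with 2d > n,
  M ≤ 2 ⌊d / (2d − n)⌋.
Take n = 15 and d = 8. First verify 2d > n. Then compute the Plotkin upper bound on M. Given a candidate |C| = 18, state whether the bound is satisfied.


Plotkin bound M ≤ 16; given |C| = 18 > bound (violated).

Check applicability: 2d = 16, n = 15.
2d − n = 1 > 0, so Plotkin applies.
Compute d/(2d−n) = 8/1 ≈ 8.0000.
⌊d/(2d−n)⌋ = 8.
Plotkin bound: M ≤ 2·8 = 16.
Given |C| = 18, check: VIOLATED.
This |C| is above the Plotkin bound, so no binary code with n = 15, d = 8 and 18 codewords exists.


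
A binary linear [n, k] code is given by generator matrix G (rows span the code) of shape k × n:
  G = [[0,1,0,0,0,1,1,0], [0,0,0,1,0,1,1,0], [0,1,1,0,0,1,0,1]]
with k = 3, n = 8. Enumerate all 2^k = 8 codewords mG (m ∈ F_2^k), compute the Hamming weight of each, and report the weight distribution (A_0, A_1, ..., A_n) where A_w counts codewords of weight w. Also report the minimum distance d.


Weight distribution: A_0 = 1, A_2 = 1, A_3 = 3, A_4 = 2, A_5 = 1. Minimum distance d = 2.

Enumerate all 2^3 = 8 messages m ∈ F_2^3.
For each, compute codeword c = mG in F_2^8, then tally its weight.
  m = 000 → c = 00000000, weight = 0.
  m = 100 → c = 01000110, weight = 3.
  m = 010 → c = 00010110, weight = 3.
  m = 110 → c = 01010000, weight = 2.
  m = 001 → c = 01100101, weight = 4.
  m = 101 → c = 00100011, weight = 3.
  m = 011 → c = 01110011, weight = 5.
  m = 111 → c = 00110101, weight = 4.
Tally weights:
  weight 0: 1 codewords.
  weight 2: 1 codewords.
  weight 3: 3 codewords.
  weight 4: 2 codewords.
  weight 5: 1 codewords.
Minimum distance d = smallest w > 0 with A_w > 0 = 2.
Sanity: Σ A_w = 8 = 2^3 = 8 ✓.


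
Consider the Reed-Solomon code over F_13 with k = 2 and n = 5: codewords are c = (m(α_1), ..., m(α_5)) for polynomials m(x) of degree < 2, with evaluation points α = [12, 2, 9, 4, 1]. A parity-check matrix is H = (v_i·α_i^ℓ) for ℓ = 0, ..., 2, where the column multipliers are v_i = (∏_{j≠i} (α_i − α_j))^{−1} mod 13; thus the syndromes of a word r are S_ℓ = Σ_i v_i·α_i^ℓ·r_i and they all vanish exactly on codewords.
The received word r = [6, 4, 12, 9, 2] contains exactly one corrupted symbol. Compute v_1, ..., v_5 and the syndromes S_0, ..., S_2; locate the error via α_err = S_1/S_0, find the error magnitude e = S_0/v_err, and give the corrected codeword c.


S = (10, 7, 1), error at position 2, error magnitude e = 4, c = [6, 0, 12, 9, 2].

Step 1: column multipliers v_i = (∏_{j≠i}(α_i − α_j))^{−1} mod 13.
  i = 1 (α = 12): (12−2)(12−9)(12−4)(12−1) = 10·3·8·11 = 2640 ≡ 1, so v_1 = 1^{−1} = 1 (mod 13).
  i = 2 (α = 2): (2−12)(2−9)(2−4)(2−1) = (−10)·(−7)·(−2)·1 = −140 ≡ 3, so v_2 = 3^{−1} = 9 (mod 13).
  i = 3 (α = 9): (9−12)(9−2)(9−4)(9−1) = (−3)·7·5·8 = −840 ≡ 5, so v_3 = 5^{−1} = 8 (mod 13).
  i = 4 (α = 4): (4−12)(4−2)(4−9)(4−1) = (−8)·2·(−5)·3 = 240 ≡ 6, so v_4 = 6^{−1} = 11 (mod 13).
  i = 5 (α = 1): (1−12)(1−2)(1−9)(1−4) = (−11)·(−1)·(−8)·(−3) = 264 ≡ 4, so v_5 = 4^{−1} = 10 (mod 13).
  v = [1, 9, 8, 11, 10].
Step 2: syndromes of r = [6, 4, 12, 9, 2] (all sums mod 13).
  S_0 = Σ v_i r_i = 1·6 + 9·4 + 8·12 + 11·9 + 10·2 = 257 ≡ 10.
  S_1 = Σ v_i α_i r_i = 1·12·6 + 9·2·4 + 8·9·12 + 11·4·9 + 10·1·2 = 1424 ≡ 7.
  α_i^2 mod 13 = [1, 4, 3, 3, 1].
  S_2 = Σ v_i α_i^2 r_i = 1·1·6 + 9·4·4 + 8·3·12 + 11·3·9 + 10·1·2 = 755 ≡ 1.
  S = (10, 7, 1) ≠ 0, so r is not a codeword (an error is present).
Step 3: locate the error. For a single error e at position i, S_ℓ = v_i·e·α_i^ℓ, so α_err = S_1/S_0.
  S_0^{−1} = 10^{−1} = 4 (mod 13), so α_err = 7·4 = 28 ≡ 2 = α_2. Error position i = 2.
  Consistency check: S_2/S_1 = 1·2 = 2 ≡ 2 = α_err ✓ (single-error assumption holds).
Step 4: error magnitude e = S_0/v_2 = S_0·∏_{j≠2}(α_2 − α_j) = 10·3 = 30 ≡ 4 (mod 13).
Step 5: correct position 2: c_2 = r_2 − e = 4 − 4 ≡ 0 (mod 13). Hence c = [6, 0, 12, 9, 2].
  Check: interpolating c through the α_i gives m(x) = 4 + 11·x (degree < 2) with m(α_i) = c_i for every i, so c is indeed a codeword.


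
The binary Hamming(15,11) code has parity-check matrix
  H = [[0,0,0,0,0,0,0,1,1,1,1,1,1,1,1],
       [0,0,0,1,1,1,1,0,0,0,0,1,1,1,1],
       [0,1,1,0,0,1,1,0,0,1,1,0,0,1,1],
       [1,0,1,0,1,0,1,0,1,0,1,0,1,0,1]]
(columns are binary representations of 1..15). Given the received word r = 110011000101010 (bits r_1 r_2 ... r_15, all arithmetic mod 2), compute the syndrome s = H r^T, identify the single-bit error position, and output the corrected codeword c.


s = (1, 0, 0, 0)^T, error position = 8, corrected codeword c = 110011010101010

Compute s = H r^T mod 2 one row at a time:
  s_1 = 0 + 0 + 1 + 0 + 1 + 0 + 1 + 0 = 3 ≡ 1 (mod 2).
  s_2 = 0 + 1 + 1 + 0 + 1 + 0 + 1 + 0 = 4 ≡ 0 (mod 2).
  s_3 = 1 + 0 + 1 + 0 + 1 + 0 + 1 + 0 = 4 ≡ 0 (mod 2).
  s_4 = 1 + 0 + 1 + 0 + 0 + 0 + 0 + 0 = 2 ≡ 0 (mod 2).
s = (1, 0, 0, 0)^T — this equals column 8 of H (binary 1000), so error is at position 8.
Correct: flip bit 8 of r = 110011000101010 to get c = 110011010101010.


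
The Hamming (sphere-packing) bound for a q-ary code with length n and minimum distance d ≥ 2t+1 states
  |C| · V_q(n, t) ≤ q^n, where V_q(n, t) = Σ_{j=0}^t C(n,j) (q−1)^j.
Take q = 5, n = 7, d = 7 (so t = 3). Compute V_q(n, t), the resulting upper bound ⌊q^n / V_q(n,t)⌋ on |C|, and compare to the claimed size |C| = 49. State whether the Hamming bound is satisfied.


V_q(n, t) = 2605, q^n = 78125, Hamming bound = 29, |C| = 49 > bound (violated).

Step 1: Compute V_q(n, t) = Σ_{j=0}^3 C(n, j) (q−1)^j.
  j = 0: C(7,0)·(4)^0 = 1·1 = 1.
  j = 1: C(7,1)·(4)^1 = 7·4 = 28.
  j = 2: C(7,2)·(4)^2 = 21·16 = 336.
  j = 3: C(7,3)·(4)^3 = 35·64 = 2240.
  V_q(n, t) = 1 + 28 + 336 + 2240 = 2605.
Step 2: q^n = 5^7 = 78125.
Step 3: Hamming bound ⌊q^n / V_q(n,t)⌋ = ⌊78125/2605⌋ = 29.
Step 4: Compare |C| = 49 to 29: violated.
The claimed |C| lies above the Hamming bound, so no 5-ary code of length 7 with d ≥ 7 can have 49 codewords.


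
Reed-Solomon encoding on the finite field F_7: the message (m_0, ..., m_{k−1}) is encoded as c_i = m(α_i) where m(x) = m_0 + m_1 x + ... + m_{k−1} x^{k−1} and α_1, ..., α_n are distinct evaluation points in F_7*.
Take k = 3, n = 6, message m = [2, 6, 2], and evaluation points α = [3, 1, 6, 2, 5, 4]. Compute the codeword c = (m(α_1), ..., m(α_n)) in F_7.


c = [3, 3, 5, 1, 5, 2]

Message polynomial: m(x) = 2 + 6·x + 2·x^2 (mod 7).
For each evaluation point α_i, compute m(α_i) mod 7:
  α_1 = 3: Horner steps 2 → 5 → 3, so m(3) = 3.
  α_2 = 1: Horner steps 2 → 1 → 3, so m(1) = 3.
  α_3 = 6: Horner steps 2 → 4 → 5, so m(6) = 5.
  α_4 = 2: Horner steps 2 → 3 → 1, so m(2) = 1.
  α_5 = 5: Horner steps 2 → 2 → 5, so m(5) = 5.
  α_6 = 4: Horner steps 2 → 0 → 2, so m(4) = 2.
Codeword c = [3, 3, 5, 1, 5, 2] ∈ F_7^6.


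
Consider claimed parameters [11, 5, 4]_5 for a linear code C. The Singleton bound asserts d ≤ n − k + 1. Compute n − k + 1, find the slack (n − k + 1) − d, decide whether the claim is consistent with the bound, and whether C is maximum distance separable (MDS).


Singleton RHS = n − k + 1 = 7, slack = 3, bound satisfied, not MDS.

Singleton bound: d ≤ n − k + 1.
Here n = 11, k = 5, so n − k + 1 = 7.
Given d = 4, check d ≤ 7: YES.
Slack = (n − k + 1) − d = 3.
The code is NOT MDS (slack = 3 > 0).
Description: the claimed parameters are [11, 5, 4]_5; such a code would be non-MDS.


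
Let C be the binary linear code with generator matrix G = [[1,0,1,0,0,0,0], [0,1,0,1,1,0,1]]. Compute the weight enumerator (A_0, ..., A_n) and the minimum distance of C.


Weight distribution: A_0 = 1, A_2 = 1, A_4 = 1, A_6 = 1. Minimum distance d = 2.

Enumerate all 2^2 = 4 messages m ∈ F_2^2.
For each, compute codeword c = mG in F_2^7, then tally its weight.
  m = 00 → c = 0000000, weight = 0.
  m = 10 → c = 1010000, weight = 2.
  m = 01 → c = 0101101, weight = 4.
  m = 11 → c = 1111101, weight = 6.
Tally weights:
  weight 0: 1 codewords.
  weight 2: 1 codewords.
  weight 4: 1 codewords.
  weight 6: 1 codewords.
Minimum distance d = smallest w > 0 with A_w > 0 = 2.
Sanity: Σ A_w = 4 = 2^2 = 4 ✓.


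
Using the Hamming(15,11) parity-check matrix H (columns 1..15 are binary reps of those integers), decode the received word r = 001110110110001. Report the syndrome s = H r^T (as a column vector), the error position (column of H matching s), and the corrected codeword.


s = (0, 0, 1, 1)^T, error position = 3, corrected codeword c = 000110110110001

Compute s = H r^T mod 2 one row at a time:
  s_1 = 1 + 0 + 1 + 1 + 0 + 0 + 0 + 1 = 4 ≡ 0 (mod 2).
  s_2 = 1 + 1 + 0 + 1 + 0 + 0 + 0 + 1 = 4 ≡ 0 (mod 2).
  s_3 = 0 + 1 + 0 + 1 + 1 + 1 + 0 + 1 = 5 ≡ 1 (mod 2).
  s_4 = 0 + 1 + 1 + 1 + 0 + 1 + 0 + 1 = 5 ≡ 1 (mod 2).
s = (0, 0, 1, 1)^T — this equals column 3 of H (binary 0011), so error is at position 3.
Correct: flip bit 3 of r = 001110110110001 to get c = 000110110110001.


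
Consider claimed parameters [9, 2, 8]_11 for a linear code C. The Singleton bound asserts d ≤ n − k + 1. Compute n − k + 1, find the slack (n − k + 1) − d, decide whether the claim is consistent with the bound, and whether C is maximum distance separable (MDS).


Singleton RHS = n − k + 1 = 8, slack = 0, bound satisfied, MDS.

Singleton bound: d ≤ n − k + 1.
Here n = 9, k = 2, so n − k + 1 = 8.
Given d = 8, check d ≤ 8: YES.
Slack = (n − k + 1) − d = 0.
The code is MDS (slack = 0).
Description: the claimed parameters are [9, 2, 8]_11; such a code would be MDS (meets Singleton bound).


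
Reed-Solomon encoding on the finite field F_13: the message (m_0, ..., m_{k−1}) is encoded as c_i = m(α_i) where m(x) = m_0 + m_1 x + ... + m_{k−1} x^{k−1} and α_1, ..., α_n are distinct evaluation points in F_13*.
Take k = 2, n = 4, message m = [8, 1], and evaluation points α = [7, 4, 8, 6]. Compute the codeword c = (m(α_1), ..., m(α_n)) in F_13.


c = [2, 12, 3, 1]

Message polynomial: m(x) = 8 + 1·x (mod 13).
For each evaluation point α_i, compute m(α_i) mod 13:
  α_1 = 7: Horner steps 1 → 2, so m(7) = 2.
  α_2 = 4: Horner steps 1 → 12, so m(4) = 12.
  α_3 = 8: Horner steps 1 → 3, so m(8) = 3.
  α_4 = 6: Horner steps 1 → 1, so m(6) = 1.
Codeword c = [2, 12, 3, 1] ∈ F_13^4.


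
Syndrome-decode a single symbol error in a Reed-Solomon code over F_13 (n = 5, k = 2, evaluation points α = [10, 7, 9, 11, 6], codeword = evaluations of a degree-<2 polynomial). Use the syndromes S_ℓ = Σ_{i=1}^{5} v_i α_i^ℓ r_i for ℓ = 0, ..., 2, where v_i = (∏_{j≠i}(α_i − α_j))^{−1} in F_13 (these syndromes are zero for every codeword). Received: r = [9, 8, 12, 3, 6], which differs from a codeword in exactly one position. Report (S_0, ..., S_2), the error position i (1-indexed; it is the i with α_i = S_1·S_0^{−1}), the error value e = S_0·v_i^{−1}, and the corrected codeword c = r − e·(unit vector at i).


S = (8, 2, 7), error at position 1, error magnitude e = 8, c = [1, 8, 12, 3, 6].

Step 1: column multipliers v_i = (∏_{j≠i}(α_i − α_j))^{−1} mod 13.
  i = 1 (α = 10): (10−7)(10−9)(10−11)(10−6) = 3·1·(−1)·4 = −12 ≡ 1, so v_1 = 1^{−1} = 1 (mod 13).
  i = 2 (α = 7): (7−10)(7−9)(7−11)(7−6) = (−3)·(−2)·(−4)·1 = −24 ≡ 2, so v_2 = 2^{−1} = 7 (mod 13).
  i = 3 (α = 9): (9−10)(9−7)(9−11)(9−6) = (−1)·2·(−2)·3 = 12 ≡ 12, so v_3 = 12^{−1} = 12 (mod 13).
  i = 4 (α = 11): (11−10)(11−7)(11−9)(11−6) = 1·4·2·5 = 40 ≡ 1, so v_4 = 1^{−1} = 1 (mod 13).
  i = 5 (α = 6): (6−10)(6−7)(6−9)(6−11) = (−4)·(−1)·(−3)·(−5) = 60 ≡ 8, so v_5 = 8^{−1} = 5 (mod 13).
  v = [1, 7, 12, 1, 5].
Step 2: syndromes of r = [9, 8, 12, 3, 6] (all sums mod 13).
  S_0 = Σ v_i r_i = 1·9 + 7·8 + 12·12 + 1·3 + 5·6 = 242 ≡ 8.
  S_1 = Σ v_i α_i r_i = 1·10·9 + 7·7·8 + 12·9·12 + 1·11·3 + 5·6·6 = 1991 ≡ 2.
  α_i^2 mod 13 = [9, 10, 3, 4, 10].
  S_2 = Σ v_i α_i^2 r_i = 1·9·9 + 7·10·8 + 12·3·12 + 1·4·3 + 5·10·6 = 1385 ≡ 7.
  S = (8, 2, 7) ≠ 0, so r is not a codeword (an error is present).
Step 3: locate the error. For a single error e at position i, S_ℓ = v_i·e·α_i^ℓ, so α_err = S_1/S_0.
  S_0^{−1} = 8^{−1} = 5 (mod 13), so α_err = 2·5 = 10 ≡ 10 = α_1. Error position i = 1.
  Consistency check: S_2/S_1 = 7·7 = 49 ≡ 10 = α_err ✓ (single-error assumption holds).
Step 4: error magnitude e = S_0/v_1 = S_0·∏_{j≠1}(α_1 − α_j) = 8·1 = 8 ≡ 8 (mod 13).
Step 5: correct position 1: c_1 = r_1 − e = 9 − 8 ≡ 1 (mod 13). Hence c = [1, 8, 12, 3, 6].
  Check: interpolating c through the α_i gives m(x) = 7 + 2·x (degree < 2) with m(α_i) = c_i for every i, so c is indeed a codeword.


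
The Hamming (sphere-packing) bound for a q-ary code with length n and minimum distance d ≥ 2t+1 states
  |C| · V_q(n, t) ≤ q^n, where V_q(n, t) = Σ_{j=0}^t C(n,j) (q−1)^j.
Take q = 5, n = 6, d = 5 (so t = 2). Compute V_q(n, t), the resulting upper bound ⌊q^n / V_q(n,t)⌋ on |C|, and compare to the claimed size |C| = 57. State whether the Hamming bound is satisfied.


V_q(n, t) = 265, q^n = 15625, Hamming bound = 58, |C| = 57 ≤ bound (satisfied).

Step 1: Compute V_q(n, t) = Σ_{j=0}^2 C(n, j) (q−1)^j.
  j = 0: C(6,0)·(4)^0 = 1·1 = 1.
  j = 1: C(6,1)·(4)^1 = 6·4 = 24.
  j = 2: C(6,2)·(4)^2 = 15·16 = 240.
  V_q(n, t) = 1 + 24 + 240 = 265.
Step 2: q^n = 5^6 = 15625.
Step 3: Hamming bound ⌊q^n / V_q(n,t)⌋ = ⌊15625/265⌋ = 58.
Step 4: Compare |C| = 57 to 58: satisfied.
The claimed |C| lies below the Hamming bound.


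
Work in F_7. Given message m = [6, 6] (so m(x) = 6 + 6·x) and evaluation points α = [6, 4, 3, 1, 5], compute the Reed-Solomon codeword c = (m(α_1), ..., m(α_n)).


c = [0, 2, 3, 5, 1]

Message polynomial: m(x) = 6 + 6·x (mod 7).
For each evaluation point α_i, compute m(α_i) mod 7:
  α_1 = 6: Horner steps 6 → 0, so m(6) = 0.
  α_2 = 4: Horner steps 6 → 2, so m(4) = 2.
  α_3 = 3: Horner steps 6 → 3, so m(3) = 3.
  α_4 = 1: Horner steps 6 → 5, so m(1) = 5.
  α_5 = 5: Horner steps 6 → 1, so m(5) = 1.
Codeword c = [0, 2, 3, 5, 1] ∈ F_7^5.


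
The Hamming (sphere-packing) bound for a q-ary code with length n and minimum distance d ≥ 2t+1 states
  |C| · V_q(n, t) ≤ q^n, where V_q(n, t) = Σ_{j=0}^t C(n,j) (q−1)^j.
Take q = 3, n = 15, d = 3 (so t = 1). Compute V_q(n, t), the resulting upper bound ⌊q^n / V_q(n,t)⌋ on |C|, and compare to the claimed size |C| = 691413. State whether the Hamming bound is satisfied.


V_q(n, t) = 31, q^n = 14348907, Hamming bound = 462867, |C| = 691413 > bound (violated).

Step 1: Compute V_q(n, t) = Σ_{j=0}^1 C(n, j) (q−1)^j.
  j = 0: C(15,0)·(2)^0 = 1·1 = 1.
  j = 1: C(15,1)·(2)^1 = 15·2 = 30.
  V_q(n, t) = 1 + 30 = 31.
Step 2: q^n = 3^15 = 14348907.
Step 3: Hamming bound ⌊q^n / V_q(n,t)⌋ = ⌊14348907/31⌋ = 462867.
Step 4: Compare |C| = 691413 to 462867: violated.
The claimed |C| lies above the Hamming bound, so no 3-ary code of length 15 with d ≥ 3 can have 691413 codewords.


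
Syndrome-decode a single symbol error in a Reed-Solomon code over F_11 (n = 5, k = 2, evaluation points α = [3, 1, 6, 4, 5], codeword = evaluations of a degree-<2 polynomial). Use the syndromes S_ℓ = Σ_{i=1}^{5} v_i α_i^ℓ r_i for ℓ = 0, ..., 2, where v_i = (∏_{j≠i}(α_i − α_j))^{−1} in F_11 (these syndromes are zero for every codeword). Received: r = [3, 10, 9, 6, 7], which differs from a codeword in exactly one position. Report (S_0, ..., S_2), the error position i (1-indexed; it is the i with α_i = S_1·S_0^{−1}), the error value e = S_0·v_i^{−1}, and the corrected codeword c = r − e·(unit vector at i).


S = (2, 8, 10), error at position 4, error magnitude e = 1, c = [3, 10, 9, 5, 7].

Step 1: column multipliers v_i = (∏_{j≠i}(α_i − α_j))^{−1} mod 11.
  i = 1 (α = 3): (3−1)(3−6)(3−4)(3−5) = 2·(−3)·(−1)·(−2) = −12 ≡ 10, so v_1 = 10^{−1} = 10 (mod 11).
  i = 2 (α = 1): (1−3)(1−6)(1−4)(1−5) = (−2)·(−5)·(−3)·(−4) = 120 ≡ 10, so v_2 = 10^{−1} = 10 (mod 11).
  i = 3 (α = 6): (6−3)(6−1)(6−4)(6−5) = 3·5·2·1 = 30 ≡ 8, so v_3 = 8^{−1} = 7 (mod 11).
  i = 4 (α = 4): (4−3)(4−1)(4−6)(4−5) = 1·3·(−2)·(−1) = 6 ≡ 6, so v_4 = 6^{−1} = 2 (mod 11).
  i = 5 (α = 5): (5−3)(5−1)(5−6)(5−4) = 2·4·(−1)·1 = −8 ≡ 3, so v_5 = 3^{−1} = 4 (mod 11).
  v = [10, 10, 7, 2, 4].
Step 2: syndromes of r = [3, 10, 9, 6, 7] (all sums mod 11).
  S_0 = Σ v_i r_i = 10·3 + 10·10 + 7·9 + 2·6 + 4·7 = 233 ≡ 2.
  S_1 = Σ v_i α_i r_i = 10·3·3 + 10·1·10 + 7·6·9 + 2·4·6 + 4·5·7 = 756 ≡ 8.
  α_i^2 mod 11 = [9, 1, 3, 5, 3].
  S_2 = Σ v_i α_i^2 r_i = 10·9·3 + 10·1·10 + 7·3·9 + 2·5·6 + 4·3·7 = 703 ≡ 10.
  S = (2, 8, 10) ≠ 0, so r is not a codeword (an error is present).
Step 3: locate the error. For a single error e at position i, S_ℓ = v_i·e·α_i^ℓ, so α_err = S_1/S_0.
  S_0^{−1} = 2^{−1} = 6 (mod 11), so α_err = 8·6 = 48 ≡ 4 = α_4. Error position i = 4.
  Consistency check: S_2/S_1 = 10·7 = 70 ≡ 4 = α_err ✓ (single-error assumption holds).
Step 4: error magnitude e = S_0/v_4 = S_0·∏_{j≠4}(α_4 − α_j) = 2·6 = 12 ≡ 1 (mod 11).
Step 5: correct position 4: c_4 = r_4 − e = 6 − 1 ≡ 5 (mod 11). Hence c = [3, 10, 9, 5, 7].
  Check: interpolating c through the α_i gives m(x) = 8 + 2·x (degree < 2) with m(α_i) = c_i for every i, so c is indeed a codeword.


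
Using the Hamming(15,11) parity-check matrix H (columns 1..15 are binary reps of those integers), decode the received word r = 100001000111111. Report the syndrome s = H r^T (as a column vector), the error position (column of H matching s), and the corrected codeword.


s = (0, 1, 1, 0)^T, error position = 6, corrected codeword c = 100000000111111

Compute s = H r^T mod 2 one row at a time:
  s_1 = 0 + 0 + 1 + 1 + 1 + 1 + 1 + 1 = 6 ≡ 0 (mod 2).
  s_2 = 0 + 0 + 1 + 0 + 1 + 1 + 1 + 1 = 5 ≡ 1 (mod 2).
  s_3 = 0 + 0 + 1 + 0 + 1 + 1 + 1 + 1 = 5 ≡ 1 (mod 2).
  s_4 = 1 + 0 + 0 + 0 + 0 + 1 + 1 + 1 = 4 ≡ 0 (mod 2).
s = (0, 1, 1, 0)^T — this equals column 6 of H (binary 0110), so error is at position 6.
Correct: flip bit 6 of r = 100001000111111 to get c = 100000000111111.


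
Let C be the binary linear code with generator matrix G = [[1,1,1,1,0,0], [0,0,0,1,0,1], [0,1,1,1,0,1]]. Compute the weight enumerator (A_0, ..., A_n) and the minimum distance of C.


Weight distribution: A_0 = 1, A_2 = 4, A_4 = 3. Minimum distance d = 2.

Enumerate all 2^3 = 8 messages m ∈ F_2^3.
For each, compute codeword c = mG in F_2^6, then tally its weight.
  m = 000 → c = 000000, weight = 0.
  m = 100 → c = 111100, weight = 4.
  m = 010 → c = 000101, weight = 2.
  m = 110 → c = 111001, weight = 4.
  m = 001 → c = 011101, weight = 4.
  m = 101 → c = 100001, weight = 2.
  m = 011 → c = 011000, weight = 2.
  m = 111 → c = 100100, weight = 2.
Tally weights:
  weight 0: 1 codewords.
  weight 2: 4 codewords.
  weight 4: 3 codewords.
Minimum distance d = smallest w > 0 with A_w > 0 = 2.
Sanity: Σ A_w = 8 = 2^3 = 8 ✓.


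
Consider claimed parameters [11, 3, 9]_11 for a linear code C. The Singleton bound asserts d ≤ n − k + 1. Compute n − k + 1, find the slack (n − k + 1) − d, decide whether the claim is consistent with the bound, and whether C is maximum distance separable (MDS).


Singleton RHS = n − k + 1 = 9, slack = 0, bound satisfied, MDS.

Singleton bound: d ≤ n − k + 1.
Here n = 11, k = 3, so n − k + 1 = 9.
Given d = 9, check d ≤ 9: YES.
Slack = (n − k + 1) − d = 0.
The code is MDS (slack = 0).
Description: the claimed parameters are [11, 3, 9]_11; such a code would be MDS (meets Singleton bound).


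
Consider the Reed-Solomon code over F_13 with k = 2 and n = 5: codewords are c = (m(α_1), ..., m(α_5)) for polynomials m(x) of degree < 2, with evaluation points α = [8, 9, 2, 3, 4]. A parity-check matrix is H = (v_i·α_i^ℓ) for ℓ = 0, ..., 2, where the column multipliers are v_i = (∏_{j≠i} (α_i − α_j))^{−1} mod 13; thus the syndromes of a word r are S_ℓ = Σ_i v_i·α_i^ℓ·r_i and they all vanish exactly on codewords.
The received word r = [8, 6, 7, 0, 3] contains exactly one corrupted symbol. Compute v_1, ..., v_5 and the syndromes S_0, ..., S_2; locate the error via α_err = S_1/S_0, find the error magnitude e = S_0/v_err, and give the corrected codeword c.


S = (11, 7, 8), error at position 4, error magnitude e = 8, c = [8, 6, 7, 5, 3].

Step 1: column multipliers v_i = (∏_{j≠i}(α_i − α_j))^{−1} mod 13.
  i = 1 (α = 8): (8−9)(8−2)(8−3)(8−4) = (−1)·6·5·4 = −120 ≡ 10, so v_1 = 10^{−1} = 4 (mod 13).
  i = 2 (α = 9): (9−8)(9−2)(9−3)(9−4) = 1·7·6·5 = 210 ≡ 2, so v_2 = 2^{−1} = 7 (mod 13).
  i = 3 (α = 2): (2−8)(2−9)(2−3)(2−4) = (−6)·(−7)·(−1)·(−2) = 84 ≡ 6, so v_3 = 6^{−1} = 11 (mod 13).
  i = 4 (α = 3): (3−8)(3−9)(3−2)(3−4) = (−5)·(−6)·1·(−1) = −30 ≡ 9, so v_4 = 9^{−1} = 3 (mod 13).
  i = 5 (α = 4): (4−8)(4−9)(4−2)(4−3) = (−4)·(−5)·2·1 = 40 ≡ 1, so v_5 = 1^{−1} = 1 (mod 13).
  v = [4, 7, 11, 3, 1].
Step 2: syndromes of r = [8, 6, 7, 0, 3] (all sums mod 13).
  S_0 = Σ v_i r_i = 4·8 + 7·6 + 11·7 + 3·0 + 1·3 = 154 ≡ 11.
  S_1 = Σ v_i α_i r_i = 4·8·8 + 7·9·6 + 11·2·7 + 3·3·0 + 1·4·3 = 800 ≡ 7.
  α_i^2 mod 13 = [12, 3, 4, 9, 3].
  S_2 = Σ v_i α_i^2 r_i = 4·12·8 + 7·3·6 + 11·4·7 + 3·9·0 + 1·3·3 = 827 ≡ 8.
  S = (11, 7, 8) ≠ 0, so r is not a codeword (an error is present).
Step 3: locate the error. For a single error e at position i, S_ℓ = v_i·e·α_i^ℓ, so α_err = S_1/S_0.
  S_0^{−1} = 11^{−1} = 6 (mod 13), so α_err = 7·6 = 42 ≡ 3 = α_4. Error position i = 4.
  Consistency check: S_2/S_1 = 8·2 = 16 ≡ 3 = α_err ✓ (single-error assumption holds).
Step 4: error magnitude e = S_0/v_4 = S_0·∏_{j≠4}(α_4 − α_j) = 11·9 = 99 ≡ 8 (mod 13).
Step 5: correct position 4: c_4 = r_4 − e = 0 − 8 ≡ 5 (mod 13). Hence c = [8, 6, 7, 5, 3].
  Check: interpolating c through the α_i gives m(x) = 11 + 11·x (degree < 2) with m(α_i) = c_i for every i, so c is indeed a codeword.
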